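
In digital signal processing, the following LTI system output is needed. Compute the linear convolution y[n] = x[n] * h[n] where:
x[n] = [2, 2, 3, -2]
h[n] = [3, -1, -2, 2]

y[n] = sum_k x[k]*h[n-k]. Output length = len(x) + len(h) - 1 = 4 + 4 - 1 = 7.
y[0] = 2*3 = 6
y[1] = 2*3 + 2*-1 = 4
y[2] = 3*3 + 2*-1 + 2*-2 = 3
y[3] = -2*3 + 3*-1 + 2*-2 + 2*2 = -9
y[4] = -2*-1 + 3*-2 + 2*2 = 0
y[5] = -2*-2 + 3*2 = 10
y[6] = -2*2 = -4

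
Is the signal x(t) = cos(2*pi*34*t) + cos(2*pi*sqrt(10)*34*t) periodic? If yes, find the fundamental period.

f1 = 34 Hz, f2 = 34*sqrt(10) Hz
Ratio f2/f1 = sqrt(10), which is irrational.
Since the frequency ratio is irrational, no common period exists.
The signal is not periodic.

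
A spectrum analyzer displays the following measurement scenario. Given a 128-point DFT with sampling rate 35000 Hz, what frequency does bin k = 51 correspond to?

The frequency of DFT bin k is: f_k = k * f_s / N
f_51 = 51 * 35000 / 128 = 223125/16 Hz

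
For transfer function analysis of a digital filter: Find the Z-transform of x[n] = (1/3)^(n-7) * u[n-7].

Time-shifting property: if X(z) = Z{x[n]}, then Z{x[n-d]} = z^(-d) * X(z)
X(z) = z/(z - 1/3) for x[n] = (1/3)^n * u[n]
Z{x[n-7]} = z^(-7) * z/(z - 1/3) = z^(-6)/(z - 1/3)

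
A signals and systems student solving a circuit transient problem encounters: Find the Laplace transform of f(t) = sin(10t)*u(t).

Standard pair: sin(wt)*u(t) <-> w/(s^2+w^2)
With w = 10: L{sin(10t)*u(t)} = 10/(s^2+100)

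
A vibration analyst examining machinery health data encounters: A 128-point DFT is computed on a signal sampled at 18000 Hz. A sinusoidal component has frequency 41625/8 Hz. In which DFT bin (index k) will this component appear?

DFT frequency resolution = f_s/N = 18000/128 = 1125/8 Hz
Bin index k = f_signal / resolution = 41625/8 / 1125/8 = 37
The signal frequency 41625/8 Hz falls in DFT bin k = 37.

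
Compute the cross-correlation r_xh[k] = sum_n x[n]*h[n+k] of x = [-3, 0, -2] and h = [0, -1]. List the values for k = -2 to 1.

Both sequences indexed from 0 and zero outside their support.
Lags with overlap: k = -2 to 1.
  r_xh[-2] = x[2]*h[0] = 0
  r_xh[-1] = x[1]*h[0] + x[2]*h[1] = 2
  r_xh[0] = x[0]*h[0] + x[1]*h[1] = 0
  r_xh[1] = x[0]*h[1] = 3
r_xh = [0, 2, 0, 3] (for k = -2, ..., 1)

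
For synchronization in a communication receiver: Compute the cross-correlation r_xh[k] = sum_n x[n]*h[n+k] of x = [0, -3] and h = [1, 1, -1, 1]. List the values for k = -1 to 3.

Both sequences indexed from 0 and zero outside their support.
Lags with overlap: k = -1 to 3.
  r_xh[-1] = x[1]*h[0] = -3
  r_xh[0] = x[0]*h[0] + x[1]*h[1] = -3
  r_xh[1] = x[0]*h[1] + x[1]*h[2] = 3
  r_xh[2] = x[0]*h[2] + x[1]*h[3] = -3
  r_xh[3] = x[0]*h[3] = 0
r_xh = [-3, -3, 3, -3, 0] (for k = -1, ..., 3)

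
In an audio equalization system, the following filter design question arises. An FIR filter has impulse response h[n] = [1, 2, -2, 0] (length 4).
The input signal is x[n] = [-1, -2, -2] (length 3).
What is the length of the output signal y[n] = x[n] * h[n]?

For linear convolution, the output length is:
len(y) = len(x) + len(h) - 1 = 3 + 4 - 1 = 6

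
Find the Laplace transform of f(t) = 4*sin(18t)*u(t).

Standard pair: sin(wt)*u(t) <-> w/(s^2+w^2)
With w = 18: L{4*sin(18t)*u(t)} = 72/(s^2+324)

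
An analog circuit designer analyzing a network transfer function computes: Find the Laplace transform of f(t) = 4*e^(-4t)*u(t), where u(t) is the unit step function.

Standard Laplace transform pair:
e^(-at)*u(t) <-> 1/(s+a)
With a = 4: L{4*e^(-4t)*u(t)} = 4/(s+4), ROC: Re(s) > -4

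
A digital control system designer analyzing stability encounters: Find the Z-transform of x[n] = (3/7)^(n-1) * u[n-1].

Time-shifting property: if X(z) = Z{x[n]}, then Z{x[n-d]} = z^(-d) * X(z)
X(z) = z/(z - 3/7) for x[n] = (3/7)^n * u[n]
Z{x[n-1]} = z^(-1) * z/(z - 3/7) = 1/(z - 3/7)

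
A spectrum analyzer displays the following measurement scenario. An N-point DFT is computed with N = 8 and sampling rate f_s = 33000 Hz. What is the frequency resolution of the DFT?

DFT frequency resolution = f_s / N
= 33000 / 8 = 4125 Hz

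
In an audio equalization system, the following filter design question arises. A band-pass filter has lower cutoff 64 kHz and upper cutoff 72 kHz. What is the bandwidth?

Bandwidth = f_high - f_low
= 72 kHz - 64 kHz = 8 kHz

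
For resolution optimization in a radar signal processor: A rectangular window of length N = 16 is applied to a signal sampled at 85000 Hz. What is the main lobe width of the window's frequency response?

For a rectangular window of length N,
the main lobe width in frequency is 2*f_s/N.
= 2*85000/16 = 10625 Hz
This determines the minimum frequency separation for resolving two sinusoids.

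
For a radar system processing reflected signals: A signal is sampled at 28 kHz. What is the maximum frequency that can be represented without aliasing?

The maximum frequency that can be represented without aliasing
is the Nyquist frequency: f_max = f_s / 2 = 28 kHz / 2 = 14 kHz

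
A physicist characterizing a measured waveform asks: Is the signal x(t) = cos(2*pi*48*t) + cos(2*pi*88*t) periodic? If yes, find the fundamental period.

f1 = 48 Hz, f2 = 88 Hz
Period T1 = 1/48, T2 = 1/88
Ratio T1/T2 = 88/48, which is rational.
The signal is periodic with fundamental period T = 1/GCD(48,88) = 1/8 s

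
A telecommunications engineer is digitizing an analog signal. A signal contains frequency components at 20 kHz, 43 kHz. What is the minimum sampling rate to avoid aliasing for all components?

The highest frequency component is f_max = 43 kHz.
Nyquist rate = 2 * f_max = 2 * 43 kHz = 86 kHz.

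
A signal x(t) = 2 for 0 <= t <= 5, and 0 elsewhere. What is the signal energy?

Energy = integral of |x(t)|^2 dt over the signal duration
= 2^2 * 5 = 4 * 5 = 20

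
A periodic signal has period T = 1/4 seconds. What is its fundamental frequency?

The fundamental frequency is the reciprocal of the period.
f = 1/T = 1/(1/4) = 4 Hz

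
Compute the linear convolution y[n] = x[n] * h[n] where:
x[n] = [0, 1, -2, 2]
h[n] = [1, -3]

y[n] = sum_k x[k]*h[n-k]. Output length = len(x) + len(h) - 1 = 4 + 2 - 1 = 5.
y[0] = 0*1 = 0
y[1] = 1*1 + 0*-3 = 1
y[2] = -2*1 + 1*-3 = -5
y[3] = 2*1 + -2*-3 = 8
y[4] = 2*-3 = -6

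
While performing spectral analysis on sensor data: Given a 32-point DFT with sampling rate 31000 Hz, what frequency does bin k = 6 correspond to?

The frequency of DFT bin k is: f_k = k * f_s / N
f_6 = 6 * 31000 / 32 = 11625/2 Hz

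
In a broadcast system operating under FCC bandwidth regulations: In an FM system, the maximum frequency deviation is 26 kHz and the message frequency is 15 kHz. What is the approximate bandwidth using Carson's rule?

Carson's rule: BW = 2*(delta_f + f_m)
= 2*(26 + 15) kHz = 82 kHz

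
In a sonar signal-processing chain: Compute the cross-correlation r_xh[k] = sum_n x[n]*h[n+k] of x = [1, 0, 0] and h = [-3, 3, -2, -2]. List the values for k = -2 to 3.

Both sequences indexed from 0 and zero outside their support.
Lags with overlap: k = -2 to 3.
  r_xh[-2] = x[2]*h[0] = 0
  r_xh[-1] = x[1]*h[0] + x[2]*h[1] = 0
  r_xh[0] = x[0]*h[0] + x[1]*h[1] + x[2]*h[2] = -3
  r_xh[1] = x[0]*h[1] + x[1]*h[2] + x[2]*h[3] = 3
  r_xh[2] = x[0]*h[2] + x[1]*h[3] = -2
  r_xh[3] = x[0]*h[3] = -2
r_xh = [0, 0, -3, 3, -2, -2] (for k = -2, ..., 3)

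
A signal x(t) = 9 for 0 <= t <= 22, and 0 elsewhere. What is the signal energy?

Energy = integral of |x(t)|^2 dt over the signal duration
= 9^2 * 22 = 81 * 22 = 1782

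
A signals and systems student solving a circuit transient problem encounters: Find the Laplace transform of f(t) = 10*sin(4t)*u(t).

Standard pair: sin(wt)*u(t) <-> w/(s^2+w^2)
With w = 4: L{10*sin(4t)*u(t)} = 40/(s^2+16)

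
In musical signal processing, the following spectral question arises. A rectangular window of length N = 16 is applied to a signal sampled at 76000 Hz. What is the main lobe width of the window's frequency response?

For a rectangular window of length N,
the main lobe width in frequency is 2*f_s/N.
= 2*76000/16 = 9500 Hz
This determines the minimum frequency separation for resolving two sinusoids.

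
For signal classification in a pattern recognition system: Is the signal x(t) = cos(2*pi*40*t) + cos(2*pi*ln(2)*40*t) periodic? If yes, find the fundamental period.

f1 = 40 Hz, f2 = 40*ln(2) Hz
Ratio f2/f1 = ln(2), which is irrational.
Since the frequency ratio is irrational, no common period exists.
The signal is not periodic.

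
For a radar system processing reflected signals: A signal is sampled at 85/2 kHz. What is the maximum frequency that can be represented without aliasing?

The maximum frequency that can be represented without aliasing
is the Nyquist frequency: f_max = f_s / 2 = 85/2 kHz / 2 = 85/4 kHz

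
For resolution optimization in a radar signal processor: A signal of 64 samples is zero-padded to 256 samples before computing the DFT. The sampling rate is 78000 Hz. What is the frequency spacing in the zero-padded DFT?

Original DFT: N = 64, resolution = f_s/N = 78000/64 = 4875/4 Hz
Zero-padded DFT: N = 256, resolution = f_s/N = 78000/256 = 4875/16 Hz
Zero-padding interpolates the spectrum (finer frequency grid)
but does NOT improve the true spectral resolution (ability to resolve close frequencies).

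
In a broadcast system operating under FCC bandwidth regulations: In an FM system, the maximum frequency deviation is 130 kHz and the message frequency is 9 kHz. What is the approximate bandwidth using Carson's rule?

Carson's rule: BW = 2*(delta_f + f_m)
= 2*(130 + 9) kHz = 278 kHz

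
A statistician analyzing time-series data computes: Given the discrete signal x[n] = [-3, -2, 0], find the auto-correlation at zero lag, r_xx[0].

The auto-correlation at zero lag r_xx[0] equals the signal energy.
r_xx[0] = sum of x[n]^2 = (-3)^2 + (-2)^2 + 0^2
= 9 + 4 + 0 = 13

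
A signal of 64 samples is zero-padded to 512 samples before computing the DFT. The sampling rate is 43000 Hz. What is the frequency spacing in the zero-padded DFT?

Original DFT: N = 64, resolution = f_s/N = 43000/64 = 5375/8 Hz
Zero-padded DFT: N = 512, resolution = f_s/N = 43000/512 = 5375/64 Hz
Zero-padding interpolates the spectrum (finer frequency grid)
but does NOT improve the true spectral resolution (ability to resolve close frequencies).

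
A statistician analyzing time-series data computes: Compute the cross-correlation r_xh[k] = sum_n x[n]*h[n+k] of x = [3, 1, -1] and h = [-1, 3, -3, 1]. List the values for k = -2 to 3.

Both sequences indexed from 0 and zero outside their support.
Lags with overlap: k = -2 to 3.
  r_xh[-2] = x[2]*h[0] = 1
  r_xh[-1] = x[1]*h[0] + x[2]*h[1] = -4
  r_xh[0] = x[0]*h[0] + x[1]*h[1] + x[2]*h[2] = 3
  r_xh[1] = x[0]*h[1] + x[1]*h[2] + x[2]*h[3] = 5
  r_xh[2] = x[0]*h[2] + x[1]*h[3] = -8
  r_xh[3] = x[0]*h[3] = 3
r_xh = [1, -4, 3, 5, -8, 3] (for k = -2, ..., 3)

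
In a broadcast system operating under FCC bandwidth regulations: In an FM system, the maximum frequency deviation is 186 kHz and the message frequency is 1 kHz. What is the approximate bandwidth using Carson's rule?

Carson's rule: BW = 2*(delta_f + f_m)
= 2*(186 + 1) kHz = 374 kHz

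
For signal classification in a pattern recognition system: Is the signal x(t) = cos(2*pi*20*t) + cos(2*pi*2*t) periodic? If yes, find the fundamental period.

f1 = 20 Hz, f2 = 2 Hz
Period T1 = 1/20, T2 = 1/2
Ratio T1/T2 = 2/20, which is rational.
The signal is periodic with fundamental period T = 1/GCD(20,2) = 1/2 s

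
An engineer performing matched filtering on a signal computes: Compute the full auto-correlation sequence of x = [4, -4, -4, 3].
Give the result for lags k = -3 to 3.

r_xx[k] = sum_m x[m]*x[m+k], indexed from 0, for k = -3 to 3:
  r_xx[-3] = x[3]*x[0] = 12
  r_xx[-2] = x[2]*x[0] + x[3]*x[1] = -28
  r_xx[-1] = x[1]*x[0] + x[2]*x[1] + x[3]*x[2] = -12
  r_xx[0] = x[0]*x[0] + x[1]*x[1] + x[2]*x[2] + x[3]*x[3] = 57
  r_xx[1] = x[0]*x[1] + x[1]*x[2] + x[2]*x[3] = -12
  r_xx[2] = x[0]*x[2] + x[1]*x[3] = -28
  r_xx[3] = x[0]*x[3] = 12
r_xx = [12, -28, -12, 57, -12, -28, 12]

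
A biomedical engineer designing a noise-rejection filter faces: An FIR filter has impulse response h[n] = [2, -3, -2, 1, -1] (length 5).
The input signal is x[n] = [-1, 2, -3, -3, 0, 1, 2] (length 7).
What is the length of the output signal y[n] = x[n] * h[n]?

For linear convolution, the output length is:
len(y) = len(x) + len(h) - 1 = 7 + 5 - 1 = 11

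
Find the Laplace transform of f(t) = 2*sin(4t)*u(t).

Standard pair: sin(wt)*u(t) <-> w/(s^2+w^2)
With w = 4: L{2*sin(4t)*u(t)} = 8/(s^2+16)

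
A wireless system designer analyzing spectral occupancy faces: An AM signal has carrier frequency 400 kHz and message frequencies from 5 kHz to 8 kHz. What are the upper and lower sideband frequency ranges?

Upper sideband (USB) = fc + [fm_low, fm_high] = 400 + [5, 8] = [405, 408] kHz
Lower sideband (LSB) = fc - [fm_high, fm_low] = 400 - [8, 5] = [392, 395] kHz
Total occupied spectrum: 392 kHz to 408 kHz (plus carrier at 400 kHz)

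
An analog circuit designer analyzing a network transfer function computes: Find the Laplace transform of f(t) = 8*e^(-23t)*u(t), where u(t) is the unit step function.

Standard Laplace transform pair:
e^(-at)*u(t) <-> 1/(s+a)
With a = 23: L{8*e^(-23t)*u(t)} = 8/(s+23), ROC: Re(s) > -23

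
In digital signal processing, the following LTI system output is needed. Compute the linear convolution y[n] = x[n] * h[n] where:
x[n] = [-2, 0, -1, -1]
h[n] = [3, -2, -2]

y[n] = sum_k x[k]*h[n-k]. Output length = len(x) + len(h) - 1 = 4 + 3 - 1 = 6.
y[0] = -2*3 = -6
y[1] = 0*3 + -2*-2 = 4
y[2] = -1*3 + 0*-2 + -2*-2 = 1
y[3] = -1*3 + -1*-2 + 0*-2 = -1
y[4] = -1*-2 + -1*-2 = 4
y[5] = -1*-2 = 2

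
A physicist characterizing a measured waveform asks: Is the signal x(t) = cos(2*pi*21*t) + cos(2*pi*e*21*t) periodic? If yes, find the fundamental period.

f1 = 21 Hz, f2 = 21*e Hz
Ratio f2/f1 = e, which is irrational.
Since the frequency ratio is irrational, no common period exists.
The signal is not periodic.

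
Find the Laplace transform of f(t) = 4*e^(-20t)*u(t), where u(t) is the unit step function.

Standard Laplace transform pair:
e^(-at)*u(t) <-> 1/(s+a)
With a = 20: L{4*e^(-20t)*u(t)} = 4/(s+20), ROC: Re(s) > -20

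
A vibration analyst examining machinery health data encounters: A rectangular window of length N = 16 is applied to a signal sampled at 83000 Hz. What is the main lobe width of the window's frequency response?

For a rectangular window of length N,
the main lobe width in frequency is 2*f_s/N.
= 2*83000/16 = 10375 Hz
This determines the minimum frequency separation for resolving two sinusoids.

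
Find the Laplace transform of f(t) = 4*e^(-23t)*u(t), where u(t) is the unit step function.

Standard Laplace transform pair:
e^(-at)*u(t) <-> 1/(s+a)
With a = 23: L{4*e^(-23t)*u(t)} = 4/(s+23), ROC: Re(s) > -23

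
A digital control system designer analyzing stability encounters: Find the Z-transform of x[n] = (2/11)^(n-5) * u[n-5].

Time-shifting property: if X(z) = Z{x[n]}, then Z{x[n-d]} = z^(-d) * X(z)
X(z) = z/(z - 2/11) for x[n] = (2/11)^n * u[n]
Z{x[n-5]} = z^(-5) * z/(z - 2/11) = z^(-4)/(z - 2/11)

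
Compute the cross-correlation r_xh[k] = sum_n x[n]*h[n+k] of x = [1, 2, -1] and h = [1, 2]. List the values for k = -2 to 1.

Both sequences indexed from 0 and zero outside their support.
Lags with overlap: k = -2 to 1.
  r_xh[-2] = x[2]*h[0] = -1
  r_xh[-1] = x[1]*h[0] + x[2]*h[1] = 0
  r_xh[0] = x[0]*h[0] + x[1]*h[1] = 5
  r_xh[1] = x[0]*h[1] = 2
r_xh = [-1, 0, 5, 2] (for k = -2, ..., 1)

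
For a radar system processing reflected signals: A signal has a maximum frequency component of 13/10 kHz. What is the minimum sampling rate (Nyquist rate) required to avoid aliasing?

By the Nyquist-Shannon sampling theorem,
the minimum sampling rate (Nyquist rate) must be at least 2 * f_max.
Nyquist rate = 2 * 13/10 kHz = 13/5 kHz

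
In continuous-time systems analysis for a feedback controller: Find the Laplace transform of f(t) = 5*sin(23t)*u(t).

Standard pair: sin(wt)*u(t) <-> w/(s^2+w^2)
With w = 23: L{5*sin(23t)*u(t)} = 115/(s^2+529)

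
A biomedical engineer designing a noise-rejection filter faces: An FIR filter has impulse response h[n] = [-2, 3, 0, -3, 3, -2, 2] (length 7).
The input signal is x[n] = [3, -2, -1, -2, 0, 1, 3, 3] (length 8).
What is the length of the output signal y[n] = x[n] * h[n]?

For linear convolution, the output length is:
len(y) = len(x) + len(h) - 1 = 8 + 7 - 1 = 14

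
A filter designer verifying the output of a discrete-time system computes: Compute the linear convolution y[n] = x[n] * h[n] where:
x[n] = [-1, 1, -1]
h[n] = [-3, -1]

y[n] = sum_k x[k]*h[n-k]. Output length = len(x) + len(h) - 1 = 3 + 2 - 1 = 4.
y[0] = -1*-3 = 3
y[1] = 1*-3 + -1*-1 = -2
y[2] = -1*-3 + 1*-1 = 2
y[3] = -1*-1 = 1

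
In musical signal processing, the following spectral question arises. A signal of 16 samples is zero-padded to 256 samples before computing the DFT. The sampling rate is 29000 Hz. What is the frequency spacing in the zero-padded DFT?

Original DFT: N = 16, resolution = f_s/N = 29000/16 = 3625/2 Hz
Zero-padded DFT: N = 256, resolution = f_s/N = 29000/256 = 3625/32 Hz
Zero-padding interpolates the spectrum (finer frequency grid)
but does NOT improve the true spectral resolution (ability to resolve close frequencies).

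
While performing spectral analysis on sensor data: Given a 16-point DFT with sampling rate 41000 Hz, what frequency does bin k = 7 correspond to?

The frequency of DFT bin k is: f_k = k * f_s / N
f_7 = 7 * 41000 / 16 = 35875/2 Hz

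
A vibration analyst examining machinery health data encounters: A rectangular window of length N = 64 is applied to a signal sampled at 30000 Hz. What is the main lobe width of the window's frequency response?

For a rectangular window of length N,
the main lobe width in frequency is 2*f_s/N.
= 2*30000/64 = 1875/2 Hz
This determines the minimum frequency separation for resolving two sinusoids.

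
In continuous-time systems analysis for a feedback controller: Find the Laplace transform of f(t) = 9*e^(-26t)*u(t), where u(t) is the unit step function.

Standard Laplace transform pair:
e^(-at)*u(t) <-> 1/(s+a)
With a = 26: L{9*e^(-26t)*u(t)} = 9/(s+26), ROC: Re(s) > -26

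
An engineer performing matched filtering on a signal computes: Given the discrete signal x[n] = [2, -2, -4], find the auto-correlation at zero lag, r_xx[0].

The auto-correlation at zero lag r_xx[0] equals the signal energy.
r_xx[0] = sum of x[n]^2 = 2^2 + (-2)^2 + (-4)^2
= 4 + 4 + 16 = 24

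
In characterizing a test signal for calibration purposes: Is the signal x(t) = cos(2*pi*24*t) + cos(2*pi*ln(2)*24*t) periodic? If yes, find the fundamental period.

f1 = 24 Hz, f2 = 24*ln(2) Hz
Ratio f2/f1 = ln(2), which is irrational.
Since the frequency ratio is irrational, no common period exists.
The signal is not periodic.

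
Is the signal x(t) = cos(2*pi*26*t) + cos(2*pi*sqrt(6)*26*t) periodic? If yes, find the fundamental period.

f1 = 26 Hz, f2 = 26*sqrt(6) Hz
Ratio f2/f1 = sqrt(6), which is irrational.
Since the frequency ratio is irrational, no common period exists.
The signal is not periodic.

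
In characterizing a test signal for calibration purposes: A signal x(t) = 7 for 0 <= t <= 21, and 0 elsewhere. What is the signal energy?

Energy = integral of |x(t)|^2 dt over the signal duration
= 7^2 * 21 = 49 * 21 = 1029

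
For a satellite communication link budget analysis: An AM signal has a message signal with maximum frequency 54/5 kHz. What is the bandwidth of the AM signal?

In AM (double-sideband), the bandwidth is twice the message frequency.
BW = 2 * f_m = 2 * 54/5 kHz = 108/5 kHz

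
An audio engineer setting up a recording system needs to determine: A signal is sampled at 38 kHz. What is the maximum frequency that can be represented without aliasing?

The maximum frequency that can be represented without aliasing
is the Nyquist frequency: f_max = f_s / 2 = 38 kHz / 2 = 19 kHz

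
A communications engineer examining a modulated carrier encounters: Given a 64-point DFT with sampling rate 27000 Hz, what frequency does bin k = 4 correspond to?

The frequency of DFT bin k is: f_k = k * f_s / N
f_4 = 4 * 27000 / 64 = 3375/2 Hz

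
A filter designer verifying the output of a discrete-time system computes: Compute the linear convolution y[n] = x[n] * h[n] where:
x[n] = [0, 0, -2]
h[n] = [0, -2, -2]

y[n] = sum_k x[k]*h[n-k]. Output length = len(x) + len(h) - 1 = 3 + 3 - 1 = 5.
y[0] = 0*0 = 0
y[1] = 0*0 + 0*-2 = 0
y[2] = -2*0 + 0*-2 + 0*-2 = 0
y[3] = -2*-2 + 0*-2 = 4
y[4] = -2*-2 = 4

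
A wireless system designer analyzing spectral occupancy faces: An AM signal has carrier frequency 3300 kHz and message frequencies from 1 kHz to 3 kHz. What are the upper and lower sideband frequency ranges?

Upper sideband (USB) = fc + [fm_low, fm_high] = 3300 + [1, 3] = [3301, 3303] kHz
Lower sideband (LSB) = fc - [fm_high, fm_low] = 3300 - [3, 1] = [3297, 3299] kHz
Total occupied spectrum: 3297 kHz to 3303 kHz (plus carrier at 3300 kHz)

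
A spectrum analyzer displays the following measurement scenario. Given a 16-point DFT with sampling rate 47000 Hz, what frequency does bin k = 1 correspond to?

The frequency of DFT bin k is: f_k = k * f_s / N
f_1 = 1 * 47000 / 16 = 5875/2 Hz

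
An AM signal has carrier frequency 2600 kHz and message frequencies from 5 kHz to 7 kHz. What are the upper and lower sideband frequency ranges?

Upper sideband (USB) = fc + [fm_low, fm_high] = 2600 + [5, 7] = [2605, 2607] kHz
Lower sideband (LSB) = fc - [fm_high, fm_low] = 2600 - [7, 5] = [2593, 2595] kHz
Total occupied spectrum: 2593 kHz to 2607 kHz (plus carrier at 2600 kHz)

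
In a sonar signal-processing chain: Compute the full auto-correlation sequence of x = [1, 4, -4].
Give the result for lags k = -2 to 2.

r_xx[k] = sum_m x[m]*x[m+k], indexed from 0, for k = -2 to 2:
  r_xx[-2] = x[2]*x[0] = -4
  r_xx[-1] = x[1]*x[0] + x[2]*x[1] = -12
  r_xx[0] = x[0]*x[0] + x[1]*x[1] + x[2]*x[2] = 33
  r_xx[1] = x[0]*x[1] + x[1]*x[2] = -12
  r_xx[2] = x[0]*x[2] = -4
r_xx = [-4, -12, 33, -12, -4]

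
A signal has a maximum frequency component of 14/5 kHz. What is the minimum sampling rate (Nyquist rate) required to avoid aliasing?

By the Nyquist-Shannon sampling theorem,
the minimum sampling rate (Nyquist rate) must be at least 2 * f_max.
Nyquist rate = 2 * 14/5 kHz = 28/5 kHz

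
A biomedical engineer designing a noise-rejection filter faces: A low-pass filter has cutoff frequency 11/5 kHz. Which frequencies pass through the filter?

A low-pass filter passes all frequencies below the cutoff frequency 11/5 kHz and attenuates higher frequencies.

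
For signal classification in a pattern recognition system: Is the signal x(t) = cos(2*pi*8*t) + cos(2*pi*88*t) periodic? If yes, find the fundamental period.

f1 = 8 Hz, f2 = 88 Hz
Period T1 = 1/8, T2 = 1/88
Ratio T1/T2 = 88/8, which is rational.
The signal is periodic with fundamental period T = 1/GCD(8,88) = 1/8 s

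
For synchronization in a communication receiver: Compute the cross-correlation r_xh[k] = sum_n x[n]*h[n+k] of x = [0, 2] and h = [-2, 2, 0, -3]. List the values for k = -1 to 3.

Both sequences indexed from 0 and zero outside their support.
Lags with overlap: k = -1 to 3.
  r_xh[-1] = x[1]*h[0] = -4
  r_xh[0] = x[0]*h[0] + x[1]*h[1] = 4
  r_xh[1] = x[0]*h[1] + x[1]*h[2] = 0
  r_xh[2] = x[0]*h[2] + x[1]*h[3] = -6
  r_xh[3] = x[0]*h[3] = 0
r_xh = [-4, 4, 0, -6, 0] (for k = -1, ..., 3)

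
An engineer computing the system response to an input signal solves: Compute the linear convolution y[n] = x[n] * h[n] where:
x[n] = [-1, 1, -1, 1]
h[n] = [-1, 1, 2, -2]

y[n] = sum_k x[k]*h[n-k]. Output length = len(x) + len(h) - 1 = 4 + 4 - 1 = 7.
y[0] = -1*-1 = 1
y[1] = 1*-1 + -1*1 = -2
y[2] = -1*-1 + 1*1 + -1*2 = 0
y[3] = 1*-1 + -1*1 + 1*2 + -1*-2 = 2
y[4] = 1*1 + -1*2 + 1*-2 = -3
y[5] = 1*2 + -1*-2 = 4
y[6] = 1*-2 = -2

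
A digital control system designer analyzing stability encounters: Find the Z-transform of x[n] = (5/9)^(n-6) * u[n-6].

Time-shifting property: if X(z) = Z{x[n]}, then Z{x[n-d]} = z^(-d) * X(z)
X(z) = z/(z - 5/9) for x[n] = (5/9)^n * u[n]
Z{x[n-6]} = z^(-6) * z/(z - 5/9) = z^(-5)/(z - 5/9)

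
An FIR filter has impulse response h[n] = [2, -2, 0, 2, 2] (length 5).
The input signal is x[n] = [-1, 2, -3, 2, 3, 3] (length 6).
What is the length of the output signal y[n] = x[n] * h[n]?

For linear convolution, the output length is:
len(y) = len(x) + len(h) - 1 = 6 + 5 - 1 = 10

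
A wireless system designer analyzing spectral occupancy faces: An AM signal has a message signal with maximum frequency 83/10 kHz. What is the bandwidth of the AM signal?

In AM (double-sideband), the bandwidth is twice the message frequency.
BW = 2 * f_m = 2 * 83/10 kHz = 83/5 kHz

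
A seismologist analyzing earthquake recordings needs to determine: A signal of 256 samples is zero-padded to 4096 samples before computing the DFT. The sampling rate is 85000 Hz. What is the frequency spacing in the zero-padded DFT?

Original DFT: N = 256, resolution = f_s/N = 85000/256 = 10625/32 Hz
Zero-padded DFT: N = 4096, resolution = f_s/N = 85000/4096 = 10625/512 Hz
Zero-padding interpolates the spectrum (finer frequency grid)
but does NOT improve the true spectral resolution (ability to resolve close frequencies).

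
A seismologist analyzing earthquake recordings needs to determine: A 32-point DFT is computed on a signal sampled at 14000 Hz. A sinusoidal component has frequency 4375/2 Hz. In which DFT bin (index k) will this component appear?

DFT frequency resolution = f_s/N = 14000/32 = 875/2 Hz
Bin index k = f_signal / resolution = 4375/2 / 875/2 = 5
The signal frequency 4375/2 Hz falls in DFT bin k = 5.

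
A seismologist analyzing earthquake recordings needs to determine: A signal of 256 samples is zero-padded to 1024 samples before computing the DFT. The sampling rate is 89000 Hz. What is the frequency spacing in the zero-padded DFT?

Original DFT: N = 256, resolution = f_s/N = 89000/256 = 11125/32 Hz
Zero-padded DFT: N = 1024, resolution = f_s/N = 89000/1024 = 11125/128 Hz
Zero-padding interpolates the spectrum (finer frequency grid)
but does NOT improve the true spectral resolution (ability to resolve close frequencies).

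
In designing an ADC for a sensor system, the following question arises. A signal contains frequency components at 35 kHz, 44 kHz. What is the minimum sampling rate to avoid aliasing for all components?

The highest frequency component is f_max = 44 kHz.
Nyquist rate = 2 * f_max = 2 * 44 kHz = 88 kHz.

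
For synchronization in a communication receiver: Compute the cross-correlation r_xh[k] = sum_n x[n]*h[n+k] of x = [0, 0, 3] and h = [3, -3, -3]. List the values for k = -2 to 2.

Both sequences indexed from 0 and zero outside their support.
Lags with overlap: k = -2 to 2.
  r_xh[-2] = x[2]*h[0] = 9
  r_xh[-1] = x[1]*h[0] + x[2]*h[1] = -9
  r_xh[0] = x[0]*h[0] + x[1]*h[1] + x[2]*h[2] = -9
  r_xh[1] = x[0]*h[1] + x[1]*h[2] = 0
  r_xh[2] = x[0]*h[2] = 0
r_xh = [9, -9, -9, 0, 0] (for k = -2, ..., 2)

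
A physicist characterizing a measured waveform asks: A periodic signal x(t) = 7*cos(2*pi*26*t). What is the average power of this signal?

Average power of A*cos(wt) is A^2/2.
P = 7^2 / 2 = 49/2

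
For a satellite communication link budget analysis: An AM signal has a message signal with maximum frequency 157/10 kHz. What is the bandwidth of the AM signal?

In AM (double-sideband), the bandwidth is twice the message frequency.
BW = 2 * f_m = 2 * 157/10 kHz = 157/5 kHz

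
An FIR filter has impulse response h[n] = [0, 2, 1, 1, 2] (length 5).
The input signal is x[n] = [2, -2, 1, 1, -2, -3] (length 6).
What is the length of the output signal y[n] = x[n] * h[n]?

For linear convolution, the output length is:
len(y) = len(x) + len(h) - 1 = 6 + 5 - 1 = 10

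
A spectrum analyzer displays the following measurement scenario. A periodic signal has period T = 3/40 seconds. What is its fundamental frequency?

The fundamental frequency is the reciprocal of the period.
f = 1/T = 1/(3/40) = 40/3 Hz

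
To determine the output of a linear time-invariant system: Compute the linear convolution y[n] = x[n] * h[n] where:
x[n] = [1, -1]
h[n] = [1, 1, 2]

y[n] = sum_k x[k]*h[n-k]. Output length = len(x) + len(h) - 1 = 2 + 3 - 1 = 4.
y[0] = 1*1 = 1
y[1] = -1*1 + 1*1 = 0
y[2] = -1*1 + 1*2 = 1
y[3] = -1*2 = -2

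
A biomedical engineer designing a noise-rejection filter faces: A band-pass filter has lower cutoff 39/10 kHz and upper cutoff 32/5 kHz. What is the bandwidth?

Bandwidth = f_high - f_low
= 32/5 kHz - 39/10 kHz = 5/2 kHz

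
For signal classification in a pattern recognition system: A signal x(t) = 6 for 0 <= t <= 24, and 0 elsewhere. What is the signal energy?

Energy = integral of |x(t)|^2 dt over the signal duration
= 6^2 * 24 = 36 * 24 = 864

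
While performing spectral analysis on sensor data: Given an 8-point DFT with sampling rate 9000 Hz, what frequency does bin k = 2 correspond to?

The frequency of DFT bin k is: f_k = k * f_s / N
f_2 = 2 * 9000 / 8 = 2250 Hz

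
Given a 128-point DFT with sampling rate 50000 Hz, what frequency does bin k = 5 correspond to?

The frequency of DFT bin k is: f_k = k * f_s / N
f_5 = 5 * 50000 / 128 = 15625/8 Hz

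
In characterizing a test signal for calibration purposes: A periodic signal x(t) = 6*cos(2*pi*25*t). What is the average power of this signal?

Average power of A*cos(wt) is A^2/2.
P = 6^2 / 2 = 36/2 = 18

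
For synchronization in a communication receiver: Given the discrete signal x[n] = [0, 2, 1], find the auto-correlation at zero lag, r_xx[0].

The auto-correlation at zero lag r_xx[0] equals the signal energy.
r_xx[0] = sum of x[n]^2 = 0^2 + 2^2 + 1^2
= 0 + 4 + 1 = 5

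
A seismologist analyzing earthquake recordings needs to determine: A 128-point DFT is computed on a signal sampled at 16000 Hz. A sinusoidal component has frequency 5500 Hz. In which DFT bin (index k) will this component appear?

DFT frequency resolution = f_s/N = 16000/128 = 125 Hz
Bin index k = f_signal / resolution = 5500 / 125 = 44
The signal frequency 5500 Hz falls in DFT bin k = 44.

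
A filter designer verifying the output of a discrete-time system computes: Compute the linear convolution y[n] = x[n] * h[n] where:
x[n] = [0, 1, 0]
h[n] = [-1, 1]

y[n] = sum_k x[k]*h[n-k]. Output length = len(x) + len(h) - 1 = 3 + 2 - 1 = 4.
y[0] = 0*-1 = 0
y[1] = 1*-1 + 0*1 = -1
y[2] = 0*-1 + 1*1 = 1
y[3] = 0*1 = 0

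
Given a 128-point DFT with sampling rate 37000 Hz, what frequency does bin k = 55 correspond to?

The frequency of DFT bin k is: f_k = k * f_s / N
f_55 = 55 * 37000 / 128 = 254375/16 Hz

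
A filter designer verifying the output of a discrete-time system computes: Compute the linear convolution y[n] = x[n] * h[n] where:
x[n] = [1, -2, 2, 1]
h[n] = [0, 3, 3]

y[n] = sum_k x[k]*h[n-k]. Output length = len(x) + len(h) - 1 = 4 + 3 - 1 = 6.
y[0] = 1*0 = 0
y[1] = -2*0 + 1*3 = 3
y[2] = 2*0 + -2*3 + 1*3 = -3
y[3] = 1*0 + 2*3 + -2*3 = 0
y[4] = 1*3 + 2*3 = 9
y[5] = 1*3 = 3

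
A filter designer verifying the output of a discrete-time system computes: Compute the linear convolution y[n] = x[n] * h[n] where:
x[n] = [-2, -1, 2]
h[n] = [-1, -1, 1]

y[n] = sum_k x[k]*h[n-k]. Output length = len(x) + len(h) - 1 = 3 + 3 - 1 = 5.
y[0] = -2*-1 = 2
y[1] = -1*-1 + -2*-1 = 3
y[2] = 2*-1 + -1*-1 + -2*1 = -3
y[3] = 2*-1 + -1*1 = -3
y[4] = 2*1 = 2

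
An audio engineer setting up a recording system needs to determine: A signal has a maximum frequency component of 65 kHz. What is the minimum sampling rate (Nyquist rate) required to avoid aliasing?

By the Nyquist-Shannon sampling theorem,
the minimum sampling rate (Nyquist rate) must be at least 2 * f_max.
Nyquist rate = 2 * 65 kHz = 130 kHz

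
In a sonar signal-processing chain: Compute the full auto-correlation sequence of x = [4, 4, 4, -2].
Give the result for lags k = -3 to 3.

r_xx[k] = sum_m x[m]*x[m+k], indexed from 0, for k = -3 to 3:
  r_xx[-3] = x[3]*x[0] = -8
  r_xx[-2] = x[2]*x[0] + x[3]*x[1] = 8
  r_xx[-1] = x[1]*x[0] + x[2]*x[1] + x[3]*x[2] = 24
  r_xx[0] = x[0]*x[0] + x[1]*x[1] + x[2]*x[2] + x[3]*x[3] = 52
  r_xx[1] = x[0]*x[1] + x[1]*x[2] + x[2]*x[3] = 24
  r_xx[2] = x[0]*x[2] + x[1]*x[3] = 8
  r_xx[3] = x[0]*x[3] = -8
r_xx = [-8, 8, 24, 52, 24, 8, -8]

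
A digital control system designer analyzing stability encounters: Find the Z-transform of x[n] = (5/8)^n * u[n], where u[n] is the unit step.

The Z-transform of a^n * u[n] is z/(z-a) for |z| > |a|.
Here a = 5/8, so X(z) = z/(z - (5/8)) = 8z/(8z - 5)
ROC: |z| > 5/8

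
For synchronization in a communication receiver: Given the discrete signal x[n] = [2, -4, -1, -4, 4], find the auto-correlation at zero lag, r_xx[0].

The auto-correlation at zero lag r_xx[0] equals the signal energy.
r_xx[0] = sum of x[n]^2 = 2^2 + (-4)^2 + (-1)^2 + (-4)^2 + 4^2
= 4 + 16 + 1 + 16 + 16 = 53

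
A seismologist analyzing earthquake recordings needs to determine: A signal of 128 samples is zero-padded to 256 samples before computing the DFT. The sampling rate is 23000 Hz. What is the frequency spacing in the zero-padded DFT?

Original DFT: N = 128, resolution = f_s/N = 23000/128 = 2875/16 Hz
Zero-padded DFT: N = 256, resolution = f_s/N = 23000/256 = 2875/32 Hz
Zero-padding interpolates the spectrum (finer frequency grid)
but does NOT improve the true spectral resolution (ability to resolve close frequencies).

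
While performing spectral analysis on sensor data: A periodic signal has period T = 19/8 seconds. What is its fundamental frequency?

The fundamental frequency is the reciprocal of the period.
f = 1/T = 1/(19/8) = 8/19 Hz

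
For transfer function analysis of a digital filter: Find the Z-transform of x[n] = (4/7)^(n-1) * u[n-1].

Time-shifting property: if X(z) = Z{x[n]}, then Z{x[n-d]} = z^(-d) * X(z)
X(z) = z/(z - 4/7) for x[n] = (4/7)^n * u[n]
Z{x[n-1]} = z^(-1) * z/(z - 4/7) = 1/(z - 4/7)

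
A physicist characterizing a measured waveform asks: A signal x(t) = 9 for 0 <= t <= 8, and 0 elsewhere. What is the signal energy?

Energy = integral of |x(t)|^2 dt over the signal duration
= 9^2 * 8 = 81 * 8 = 648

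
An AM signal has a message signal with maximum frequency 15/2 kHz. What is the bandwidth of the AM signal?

In AM (double-sideband), the bandwidth is twice the message frequency.
BW = 2 * f_m = 2 * 15/2 kHz = 15 kHz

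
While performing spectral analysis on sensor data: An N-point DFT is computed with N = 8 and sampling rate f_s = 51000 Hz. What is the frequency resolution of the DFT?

DFT frequency resolution = f_s / N
= 51000 / 8 = 6375 Hz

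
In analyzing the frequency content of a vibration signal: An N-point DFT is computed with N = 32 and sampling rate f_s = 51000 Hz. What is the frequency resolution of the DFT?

DFT frequency resolution = f_s / N
= 51000 / 32 = 6375/4 Hz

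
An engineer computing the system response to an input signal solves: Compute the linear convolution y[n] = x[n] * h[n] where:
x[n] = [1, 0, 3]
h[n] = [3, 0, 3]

y[n] = sum_k x[k]*h[n-k]. Output length = len(x) + len(h) - 1 = 3 + 3 - 1 = 5.
y[0] = 1*3 = 3
y[1] = 0*3 + 1*0 = 0
y[2] = 3*3 + 0*0 + 1*3 = 12
y[3] = 3*0 + 0*3 = 0
y[4] = 3*3 = 9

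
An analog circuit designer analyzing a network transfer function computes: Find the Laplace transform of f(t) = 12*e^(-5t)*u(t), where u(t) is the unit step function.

Standard Laplace transform pair:
e^(-at)*u(t) <-> 1/(s+a)
With a = 5: L{12*e^(-5t)*u(t)} = 12/(s+5), ROC: Re(s) > -5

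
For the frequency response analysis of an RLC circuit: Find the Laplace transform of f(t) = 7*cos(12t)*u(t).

Standard pair: cos(wt)*u(t) <-> s/(s^2+w^2)
With w = 12: L{7*cos(12t)*u(t)} = 7s/(s^2+144)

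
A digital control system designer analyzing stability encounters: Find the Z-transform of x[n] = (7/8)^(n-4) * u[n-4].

Time-shifting property: if X(z) = Z{x[n]}, then Z{x[n-d]} = z^(-d) * X(z)
X(z) = z/(z - 7/8) for x[n] = (7/8)^n * u[n]
Z{x[n-4]} = z^(-4) * z/(z - 7/8) = z^(-3)/(z - 7/8)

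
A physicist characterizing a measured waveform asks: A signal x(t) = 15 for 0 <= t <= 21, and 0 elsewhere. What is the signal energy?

Energy = integral of |x(t)|^2 dt over the signal duration
= 15^2 * 21 = 225 * 21 = 4725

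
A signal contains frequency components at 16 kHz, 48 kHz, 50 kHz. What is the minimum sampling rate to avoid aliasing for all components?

The highest frequency component is f_max = 50 kHz.
Nyquist rate = 2 * f_max = 2 * 50 kHz = 100 kHz.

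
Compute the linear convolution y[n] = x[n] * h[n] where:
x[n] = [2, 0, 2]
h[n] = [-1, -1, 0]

y[n] = sum_k x[k]*h[n-k]. Output length = len(x) + len(h) - 1 = 3 + 3 - 1 = 5.
y[0] = 2*-1 = -2
y[1] = 0*-1 + 2*-1 = -2
y[2] = 2*-1 + 0*-1 + 2*0 = -2
y[3] = 2*-1 + 0*0 = -2
y[4] = 2*0 = 0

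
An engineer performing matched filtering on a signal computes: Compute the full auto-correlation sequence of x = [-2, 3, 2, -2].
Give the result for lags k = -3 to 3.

r_xx[k] = sum_m x[m]*x[m+k], indexed from 0, for k = -3 to 3:
  r_xx[-3] = x[3]*x[0] = 4
  r_xx[-2] = x[2]*x[0] + x[3]*x[1] = -10
  r_xx[-1] = x[1]*x[0] + x[2]*x[1] + x[3]*x[2] = -4
  r_xx[0] = x[0]*x[0] + x[1]*x[1] + x[2]*x[2] + x[3]*x[3] = 21
  r_xx[1] = x[0]*x[1] + x[1]*x[2] + x[2]*x[3] = -4
  r_xx[2] = x[0]*x[2] + x[1]*x[3] = -10
  r_xx[3] = x[0]*x[3] = 4
r_xx = [4, -10, -4, 21, -4, -10, 4]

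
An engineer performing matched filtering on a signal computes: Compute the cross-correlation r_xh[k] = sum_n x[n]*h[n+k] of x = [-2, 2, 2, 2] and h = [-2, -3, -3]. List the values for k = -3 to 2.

Both sequences indexed from 0 and zero outside their support.
Lags with overlap: k = -3 to 2.
  r_xh[-3] = x[3]*h[0] = -4
  r_xh[-2] = x[2]*h[0] + x[3]*h[1] = -10
  r_xh[-1] = x[1]*h[0] + x[2]*h[1] + x[3]*h[2] = -16
  r_xh[0] = x[0]*h[0] + x[1]*h[1] + x[2]*h[2] = -8
  r_xh[1] = x[0]*h[1] + x[1]*h[2] = 0
  r_xh[2] = x[0]*h[2] = 6
r_xh = [-4, -10, -16, -8, 0, 6] (for k = -3, ..., 2)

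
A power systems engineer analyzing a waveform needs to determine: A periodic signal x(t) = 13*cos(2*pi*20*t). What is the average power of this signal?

Average power of A*cos(wt) is A^2/2.
P = 13^2 / 2 = 169/2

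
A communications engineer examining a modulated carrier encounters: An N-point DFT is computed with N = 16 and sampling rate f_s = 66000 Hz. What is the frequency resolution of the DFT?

DFT frequency resolution = f_s / N
= 66000 / 16 = 4125 Hz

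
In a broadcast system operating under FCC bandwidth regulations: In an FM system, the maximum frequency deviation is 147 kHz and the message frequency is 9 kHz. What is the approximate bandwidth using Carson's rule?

Carson's rule: BW = 2*(delta_f + f_m)
= 2*(147 + 9) kHz = 312 kHz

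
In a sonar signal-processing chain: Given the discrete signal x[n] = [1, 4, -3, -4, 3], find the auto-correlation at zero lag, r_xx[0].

The auto-correlation at zero lag r_xx[0] equals the signal energy.
r_xx[0] = sum of x[n]^2 = 1^2 + 4^2 + (-3)^2 + (-4)^2 + 3^2
= 1 + 16 + 9 + 16 + 9 = 51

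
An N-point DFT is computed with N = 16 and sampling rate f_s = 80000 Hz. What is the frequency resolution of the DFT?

DFT frequency resolution = f_s / N
= 80000 / 16 = 5000 Hz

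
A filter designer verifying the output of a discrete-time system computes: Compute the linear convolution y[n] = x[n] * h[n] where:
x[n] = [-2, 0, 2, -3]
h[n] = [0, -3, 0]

y[n] = sum_k x[k]*h[n-k]. Output length = len(x) + len(h) - 1 = 4 + 3 - 1 = 6.
y[0] = -2*0 = 0
y[1] = 0*0 + -2*-3 = 6
y[2] = 2*0 + 0*-3 + -2*0 = 0
y[3] = -3*0 + 2*-3 + 0*0 = -6
y[4] = -3*-3 + 2*0 = 9
y[5] = -3*0 = 0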